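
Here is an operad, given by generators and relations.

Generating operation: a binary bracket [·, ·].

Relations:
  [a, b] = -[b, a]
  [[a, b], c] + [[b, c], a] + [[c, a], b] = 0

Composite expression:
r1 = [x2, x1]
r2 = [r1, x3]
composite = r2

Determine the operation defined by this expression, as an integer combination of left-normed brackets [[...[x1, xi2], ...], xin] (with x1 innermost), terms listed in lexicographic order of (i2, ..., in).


-[[x1, x2], x3]

Antisymmetry and Jacobi reduce to x1-anchored left-normed brackets.
Composite bracket: [[x2, x1], x3]
Under [a, b] = ab - ba we get 4 signed associative words (2^2 = 4).
Words beginning with x1 determine it all:
  x1x2x3 (sign -1) contributes -[[x1, x2], x3]


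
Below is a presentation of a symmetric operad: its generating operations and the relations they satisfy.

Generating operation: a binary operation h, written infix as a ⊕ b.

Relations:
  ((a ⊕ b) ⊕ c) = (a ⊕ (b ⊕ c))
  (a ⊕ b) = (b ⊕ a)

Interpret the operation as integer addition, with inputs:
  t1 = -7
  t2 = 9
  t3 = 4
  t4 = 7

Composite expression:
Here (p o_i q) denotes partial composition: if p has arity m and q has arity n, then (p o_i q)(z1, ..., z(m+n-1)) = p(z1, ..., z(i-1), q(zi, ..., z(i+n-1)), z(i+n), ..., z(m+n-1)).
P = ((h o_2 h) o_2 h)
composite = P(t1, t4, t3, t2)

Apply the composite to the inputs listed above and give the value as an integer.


(t4 ⊕ t3) = 11
((t4 ⊕ t3) ⊕ t2) = 20
(t1 ⊕ ((t4 ⊕ t3) ⊕ t2)) = 13

13


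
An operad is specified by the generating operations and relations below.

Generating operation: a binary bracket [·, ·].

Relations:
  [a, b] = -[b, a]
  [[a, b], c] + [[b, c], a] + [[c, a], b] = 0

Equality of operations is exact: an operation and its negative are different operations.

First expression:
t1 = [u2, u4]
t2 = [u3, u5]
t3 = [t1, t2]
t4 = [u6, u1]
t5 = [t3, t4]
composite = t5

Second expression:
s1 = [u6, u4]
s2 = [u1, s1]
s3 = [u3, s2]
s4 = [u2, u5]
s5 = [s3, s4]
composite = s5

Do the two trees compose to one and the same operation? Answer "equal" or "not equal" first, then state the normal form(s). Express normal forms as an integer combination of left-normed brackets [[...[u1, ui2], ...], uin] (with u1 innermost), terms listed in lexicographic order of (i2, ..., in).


not equal — first [[[[[u1, u6], u2], u4], u3], u5] - [[[[[u1, u6], u2], u4], u5], u3] - [[[[[u1, u6], u3], u5], u2], u4] + [[[[[u1, u6], u3], u5], u4], u2] - [[[[[u1, u6], u4], u2], u3], u5] + [[[[[u1, u6], u4], u2], u5], u3] + [[[[[u1, u6], u5], u3], u2], u4] - [[[[[u1, u6], u5], u3], u4], u2], second [[[[[u1, u4], u6], u3], u2], u5] - [[[[[u1, u4], u6], u3], u5], u2] - [[[[[u1, u6], u4], u3], u2], u5] + [[[[[u1, u6], u4], u3], u5], u2]

The first composite normalizes to [[[[[u1, u6], u2], u4], u3], u5] - [[[[[u1, u6], u2], u4], u5], u3] - [[[[[u1, u6], u3], u5], u2], u4] + [[[[[u1, u6], u3], u5], u4], u2] - [[[[[u1, u6], u4], u2], u3], u5] + [[[[[u1, u6], u4], u2], u5], u3] + [[[[[u1, u6], u5], u3], u2], u4] - [[[[[u1, u6], u5], u3], u4], u2]
The second composite normalizes to [[[[[u1, u4], u6], u3], u2], u5] - [[[[[u1, u4], u6], u3], u5], u2] - [[[[[u1, u6], u4], u3], u2], u5] + [[[[[u1, u6], u4], u3], u5], u2]
No match — not equal.


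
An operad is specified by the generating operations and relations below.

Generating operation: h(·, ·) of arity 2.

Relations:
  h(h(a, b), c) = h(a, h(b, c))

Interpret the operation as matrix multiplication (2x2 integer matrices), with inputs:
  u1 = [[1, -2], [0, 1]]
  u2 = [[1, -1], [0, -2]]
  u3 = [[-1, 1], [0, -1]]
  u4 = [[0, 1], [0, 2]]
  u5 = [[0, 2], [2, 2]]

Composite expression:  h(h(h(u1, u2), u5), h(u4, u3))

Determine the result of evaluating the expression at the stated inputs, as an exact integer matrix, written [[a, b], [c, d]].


[[0, -22], [0, 12]]

h(u1, u2) = [[1, 3], [0, -2]]
h(h(u1, u2), u5) = [[6, 8], [-4, -4]]
h(u4, u3) = [[0, -1], [0, -2]]
h(h(h(u1, u2), u5), h(u4, u3)) = [[0, -22], [0, 12]]


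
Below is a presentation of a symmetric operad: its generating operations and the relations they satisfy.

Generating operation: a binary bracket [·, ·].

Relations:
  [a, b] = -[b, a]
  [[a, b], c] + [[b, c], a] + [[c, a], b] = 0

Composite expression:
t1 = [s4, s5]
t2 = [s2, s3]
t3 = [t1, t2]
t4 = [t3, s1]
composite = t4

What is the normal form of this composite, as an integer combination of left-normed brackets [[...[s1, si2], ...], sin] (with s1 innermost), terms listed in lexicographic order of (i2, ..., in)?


[[[[s1, s2], s3], s4], s5] - [[[[s1, s2], s3], s5], s4] - [[[[s1, s3], s2], s4], s5] + [[[[s1, s3], s2], s5], s4] - [[[[s1, s4], s5], s2], s3] + [[[[s1, s4], s5], s3], s2] + [[[[s1, s5], s4], s2], s3] - [[[[s1, s5], s4], s3], s2]


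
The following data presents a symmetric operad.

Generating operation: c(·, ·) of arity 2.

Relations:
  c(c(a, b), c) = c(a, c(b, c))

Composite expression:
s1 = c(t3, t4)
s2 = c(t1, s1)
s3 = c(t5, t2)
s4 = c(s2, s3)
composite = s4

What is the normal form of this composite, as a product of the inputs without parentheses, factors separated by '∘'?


t1 ∘ t3 ∘ t4 ∘ t5 ∘ t2

Associativity of c dissolves the nesting; only the t-input order survives.
c(t3, t4) collapses to t3 ∘ t4
c(t1, c(t3, t4)) collapses to t1 ∘ t3 ∘ t4
c(t5, t2) collapses to t5 ∘ t2
c(c(t1, c(t3, t4)), c(t5, t2)) collapses to t1 ∘ t3 ∘ t4 ∘ t5 ∘ t2


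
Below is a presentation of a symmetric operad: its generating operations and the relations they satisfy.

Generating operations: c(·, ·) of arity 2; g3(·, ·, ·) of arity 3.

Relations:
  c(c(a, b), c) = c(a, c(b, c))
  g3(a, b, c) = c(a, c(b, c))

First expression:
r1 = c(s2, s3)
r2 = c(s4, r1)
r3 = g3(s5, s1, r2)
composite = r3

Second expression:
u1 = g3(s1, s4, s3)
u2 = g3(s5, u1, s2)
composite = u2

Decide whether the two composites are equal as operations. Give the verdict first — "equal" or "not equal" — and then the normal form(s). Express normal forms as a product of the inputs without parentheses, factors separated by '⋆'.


not equal; the first gives s5 ⋆ s1 ⋆ s4 ⋆ s2 ⋆ s3 and the second s5 ⋆ s1 ⋆ s4 ⋆ s3 ⋆ s2

Reducing the first expression gives s5 ⋆ s1 ⋆ s4 ⋆ s2 ⋆ s3
Reducing the second expression gives s5 ⋆ s1 ⋆ s4 ⋆ s3 ⋆ s2
The normal forms differ: not equal.


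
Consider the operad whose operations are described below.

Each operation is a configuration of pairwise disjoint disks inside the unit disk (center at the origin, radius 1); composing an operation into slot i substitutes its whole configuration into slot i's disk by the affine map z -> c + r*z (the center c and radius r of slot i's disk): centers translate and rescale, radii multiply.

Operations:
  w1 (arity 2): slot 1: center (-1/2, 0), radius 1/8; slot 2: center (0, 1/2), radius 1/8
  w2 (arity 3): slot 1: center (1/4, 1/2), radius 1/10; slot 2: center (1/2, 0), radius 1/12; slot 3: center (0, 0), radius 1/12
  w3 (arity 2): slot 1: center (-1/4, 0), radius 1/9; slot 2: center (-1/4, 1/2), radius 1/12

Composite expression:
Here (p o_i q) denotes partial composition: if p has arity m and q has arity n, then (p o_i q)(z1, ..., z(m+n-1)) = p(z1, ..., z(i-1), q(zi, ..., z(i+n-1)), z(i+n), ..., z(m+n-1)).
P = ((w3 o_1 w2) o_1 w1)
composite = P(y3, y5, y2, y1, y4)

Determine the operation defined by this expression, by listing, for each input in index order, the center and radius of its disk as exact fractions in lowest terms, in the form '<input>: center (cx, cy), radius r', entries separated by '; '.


y1: center (-1/4, 0), radius 1/108; y2: center (-7/36, 0), radius 1/108; y3: center (-41/180, 1/18), radius 1/720; y4: center (-1/4, 1/2), radius 1/12; y5: center (-2/9, 11/180), radius 1/720

Follow each y-input down from w3: c' goes to c + r*c', radius to r*r'.
input y3: composing its 3 substitution steps yields center (-41/180, 1/18), radius 1/720
input y5: composing its 3 substitution steps yields center (-2/9, 11/180), radius 1/720
input y2: composing its 2 substitution steps yields center (-7/36, 0), radius 1/108
input y1: composing its 2 substitution steps yields center (-1/4, 0), radius 1/108
input y4: composing its 1 substitution step yields center (-1/4, 1/2), radius 1/12


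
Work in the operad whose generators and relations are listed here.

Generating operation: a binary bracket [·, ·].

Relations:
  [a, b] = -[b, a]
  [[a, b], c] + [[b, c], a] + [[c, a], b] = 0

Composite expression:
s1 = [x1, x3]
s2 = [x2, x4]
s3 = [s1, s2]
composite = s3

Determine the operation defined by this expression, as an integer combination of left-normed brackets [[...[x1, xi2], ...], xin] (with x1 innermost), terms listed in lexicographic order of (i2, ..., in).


A multilinear Lie element is pinned by x1-initial words (x1 innermost).
Composite bracket: [[x1, x3], [x2, x4]]
Applying ab - ba throughout gives 8 signed words (2^3 = 8).
Coefficients come from the x1-initial words:
  from x1x3x2x4, sign +1: term +[[[x1, x3], x2], x4]
  from x1x3x4x2, sign -1: term -[[[x1, x3], x4], x2]

[[[x1, x3], x2], x4] - [[[x1, x3], x4], x2]


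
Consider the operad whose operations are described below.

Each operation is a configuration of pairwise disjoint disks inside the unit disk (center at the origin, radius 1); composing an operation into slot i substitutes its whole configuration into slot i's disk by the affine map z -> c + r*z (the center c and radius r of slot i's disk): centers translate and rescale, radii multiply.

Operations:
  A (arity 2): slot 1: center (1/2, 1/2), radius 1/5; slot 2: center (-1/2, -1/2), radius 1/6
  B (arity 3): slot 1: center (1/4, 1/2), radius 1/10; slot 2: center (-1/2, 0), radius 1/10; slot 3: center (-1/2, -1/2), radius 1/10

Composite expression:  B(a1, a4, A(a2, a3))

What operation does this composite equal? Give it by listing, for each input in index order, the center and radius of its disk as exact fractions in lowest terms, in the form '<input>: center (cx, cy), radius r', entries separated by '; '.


a1: center (1/4, 1/2), radius 1/10; a2: center (-9/20, -9/20), radius 1/50; a3: center (-11/20, -11/20), radius 1/60; a4: center (-1/2, 0), radius 1/10

Nesting under B composes maps z -> c + r*z down each a-path.
a1: after 1 affine step, its disk has center (1/4, 1/2), radius 1/10
a4: after 1 affine step, its disk has center (-1/2, 0), radius 1/10
a2: after 2 affine steps, its disk has center (-9/20, -9/20), radius 1/50
a3: after 2 affine steps, its disk has center (-11/20, -11/20), radius 1/60


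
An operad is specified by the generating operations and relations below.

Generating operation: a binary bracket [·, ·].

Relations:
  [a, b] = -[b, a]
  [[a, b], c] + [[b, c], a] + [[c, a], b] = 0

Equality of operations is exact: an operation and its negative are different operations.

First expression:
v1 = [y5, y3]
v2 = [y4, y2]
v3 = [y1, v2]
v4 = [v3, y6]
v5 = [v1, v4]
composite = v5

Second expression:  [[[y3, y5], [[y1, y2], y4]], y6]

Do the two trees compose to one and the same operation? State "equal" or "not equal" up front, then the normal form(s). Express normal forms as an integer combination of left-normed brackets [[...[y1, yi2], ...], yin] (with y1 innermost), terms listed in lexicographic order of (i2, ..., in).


not equal; the first gives -[[[[[y1, y2], y4], y6], y3], y5] + [[[[[y1, y2], y4], y6], y5], y3] + [[[[[y1, y4], y2], y6], y3], y5] - [[[[[y1, y4], y2], y6], y5], y3] and the second -[[[[[y1, y2], y4], y3], y5], y6] + [[[[[y1, y2], y4], y5], y3], y6]

The first composite normalizes to -[[[[[y1, y2], y4], y6], y3], y5] + [[[[[y1, y2], y4], y6], y5], y3] + [[[[[y1, y4], y2], y6], y3], y5] - [[[[[y1, y4], y2], y6], y5], y3]
The second composite normalizes to -[[[[[y1, y2], y4], y3], y5], y6] + [[[[[y1, y2], y4], y5], y3], y6]
The forms do not match — not equal.


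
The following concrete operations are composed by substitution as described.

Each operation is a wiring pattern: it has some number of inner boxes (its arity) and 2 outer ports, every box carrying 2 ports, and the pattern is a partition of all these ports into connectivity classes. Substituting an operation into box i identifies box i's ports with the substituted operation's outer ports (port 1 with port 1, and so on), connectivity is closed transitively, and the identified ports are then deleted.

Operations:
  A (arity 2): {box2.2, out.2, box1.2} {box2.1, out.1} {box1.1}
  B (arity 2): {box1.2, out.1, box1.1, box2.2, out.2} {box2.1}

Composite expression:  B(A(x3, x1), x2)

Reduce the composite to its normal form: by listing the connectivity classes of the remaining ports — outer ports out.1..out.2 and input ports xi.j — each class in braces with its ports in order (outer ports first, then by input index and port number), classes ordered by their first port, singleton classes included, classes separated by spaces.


{out.1, out.2, x1.1, x1.2, x2.2, x3.2} {x2.1} {x3.1}


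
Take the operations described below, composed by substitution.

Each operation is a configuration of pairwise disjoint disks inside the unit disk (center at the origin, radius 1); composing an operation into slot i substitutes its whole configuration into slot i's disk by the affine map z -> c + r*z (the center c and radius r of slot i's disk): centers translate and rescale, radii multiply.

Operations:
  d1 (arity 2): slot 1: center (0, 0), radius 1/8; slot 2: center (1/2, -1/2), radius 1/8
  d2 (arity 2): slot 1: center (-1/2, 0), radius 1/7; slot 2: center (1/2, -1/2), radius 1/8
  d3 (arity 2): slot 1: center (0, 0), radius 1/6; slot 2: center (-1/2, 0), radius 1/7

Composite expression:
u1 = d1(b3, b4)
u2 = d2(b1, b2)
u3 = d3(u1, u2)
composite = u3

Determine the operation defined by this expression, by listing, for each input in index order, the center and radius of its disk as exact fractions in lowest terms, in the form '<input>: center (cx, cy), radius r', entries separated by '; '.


Follow each b-input down from d3: c' goes to c + r*c', radius to r*r'.
for b3, the 2-step affine chain lands on center (0, 0), radius 1/48
for b4, the 2-step affine chain lands on center (1/12, -1/12), radius 1/48
for b1, the 2-step affine chain lands on center (-4/7, 0), radius 1/49
for b2, the 2-step affine chain lands on center (-3/7, -1/14), radius 1/56

b1: center (-4/7, 0), radius 1/49; b2: center (-3/7, -1/14), radius 1/56; b3: center (0, 0), radius 1/48; b4: center (1/12, -1/12), radius 1/48


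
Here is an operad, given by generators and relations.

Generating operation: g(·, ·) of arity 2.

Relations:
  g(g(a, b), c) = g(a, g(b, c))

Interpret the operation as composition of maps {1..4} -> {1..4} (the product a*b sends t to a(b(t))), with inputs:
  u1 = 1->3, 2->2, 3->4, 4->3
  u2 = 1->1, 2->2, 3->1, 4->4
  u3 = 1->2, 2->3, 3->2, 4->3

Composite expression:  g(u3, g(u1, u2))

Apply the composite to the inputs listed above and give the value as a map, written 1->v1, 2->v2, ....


1->2, 2->3, 3->2, 4->2


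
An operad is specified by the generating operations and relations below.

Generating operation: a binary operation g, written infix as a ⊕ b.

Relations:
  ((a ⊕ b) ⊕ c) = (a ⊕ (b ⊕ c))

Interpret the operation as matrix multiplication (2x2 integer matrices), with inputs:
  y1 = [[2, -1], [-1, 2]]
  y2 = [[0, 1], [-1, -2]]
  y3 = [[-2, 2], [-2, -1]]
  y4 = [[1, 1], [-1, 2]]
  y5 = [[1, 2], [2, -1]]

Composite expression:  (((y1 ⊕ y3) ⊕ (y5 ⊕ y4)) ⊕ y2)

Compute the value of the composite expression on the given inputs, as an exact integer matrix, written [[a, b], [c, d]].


[[10, 37], [10, 10]]

(y1 ⊕ y3) = [[-2, 5], [-2, -4]]
(y5 ⊕ y4) = [[-1, 5], [3, 0]]
((y1 ⊕ y3) ⊕ (y5 ⊕ y4)) = [[17, -10], [-10, -10]]
(((y1 ⊕ y3) ⊕ (y5 ⊕ y4)) ⊕ y2) = [[10, 37], [10, 10]]


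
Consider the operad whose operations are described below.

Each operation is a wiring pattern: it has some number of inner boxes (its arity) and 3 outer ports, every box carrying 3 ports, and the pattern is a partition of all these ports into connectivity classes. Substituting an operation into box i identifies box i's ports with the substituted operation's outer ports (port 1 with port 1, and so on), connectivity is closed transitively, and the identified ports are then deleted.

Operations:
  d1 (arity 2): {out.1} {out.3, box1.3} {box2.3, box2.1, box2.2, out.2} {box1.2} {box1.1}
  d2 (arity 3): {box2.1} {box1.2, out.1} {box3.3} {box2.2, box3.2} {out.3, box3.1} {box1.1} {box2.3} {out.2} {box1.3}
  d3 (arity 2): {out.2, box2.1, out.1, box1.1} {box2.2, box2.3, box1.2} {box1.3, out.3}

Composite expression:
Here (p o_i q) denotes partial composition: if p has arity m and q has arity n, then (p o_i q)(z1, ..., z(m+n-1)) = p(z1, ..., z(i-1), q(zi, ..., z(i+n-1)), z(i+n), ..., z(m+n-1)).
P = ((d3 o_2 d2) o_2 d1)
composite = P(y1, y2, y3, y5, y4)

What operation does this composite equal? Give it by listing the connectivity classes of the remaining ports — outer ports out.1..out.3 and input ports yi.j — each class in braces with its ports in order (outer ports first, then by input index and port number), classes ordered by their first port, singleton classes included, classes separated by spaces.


{out.1, out.2, y1.1, y3.1, y3.2, y3.3} {out.3, y1.3} {y1.2, y4.1} {y2.1} {y2.2} {y2.3} {y4.2, y5.2} {y4.3} {y5.1} {y5.3}

Substituting into d3 glues patterns; closure does the rest.
after d1, the pattern on (y2, y3) reads {out.1} {out.2, y3.1, y3.2, y3.3} {out.3, y2.3} {y2.1} {y2.2} (out.j = its outer ports)
after d2, the pattern on (y2, y3, y5, y4) reads {out.1, y3.1, y3.2, y3.3} {out.2} {out.3, y4.1} {y2.1} {y2.2} {y2.3} {y4.2, y5.2} {y4.3} {y5.1} {y5.3} (out.j = its outer ports)
after d3, the pattern on (y1, y2, y3, y5, y4) reads {out.1, out.2, y1.1, y3.1, y3.2, y3.3} {out.3, y1.3} {y1.2, y4.1} {y2.1} {y2.2} {y2.3} {y4.2, y5.2} {y4.3} {y5.1} {y5.3} (out.j = its outer ports)


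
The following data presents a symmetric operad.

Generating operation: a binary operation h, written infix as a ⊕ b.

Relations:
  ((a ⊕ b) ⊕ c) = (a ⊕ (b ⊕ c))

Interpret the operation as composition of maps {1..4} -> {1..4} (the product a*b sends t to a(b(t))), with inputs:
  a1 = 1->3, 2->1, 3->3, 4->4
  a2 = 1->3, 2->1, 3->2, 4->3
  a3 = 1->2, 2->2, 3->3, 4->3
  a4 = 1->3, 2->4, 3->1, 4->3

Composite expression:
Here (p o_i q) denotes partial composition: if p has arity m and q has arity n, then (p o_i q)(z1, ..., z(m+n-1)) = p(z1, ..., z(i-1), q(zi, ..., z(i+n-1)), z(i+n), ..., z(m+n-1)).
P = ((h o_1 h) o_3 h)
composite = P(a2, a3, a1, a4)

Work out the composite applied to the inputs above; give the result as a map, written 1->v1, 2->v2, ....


(a2 ⊕ a3) = 1->1, 2->1, 3->2, 4->2
(a1 ⊕ a4) = 1->3, 2->4, 3->3, 4->3
((a2 ⊕ a3) ⊕ (a1 ⊕ a4)) = 1->2, 2->2, 3->2, 4->2

1->2, 2->2, 3->2, 4->2


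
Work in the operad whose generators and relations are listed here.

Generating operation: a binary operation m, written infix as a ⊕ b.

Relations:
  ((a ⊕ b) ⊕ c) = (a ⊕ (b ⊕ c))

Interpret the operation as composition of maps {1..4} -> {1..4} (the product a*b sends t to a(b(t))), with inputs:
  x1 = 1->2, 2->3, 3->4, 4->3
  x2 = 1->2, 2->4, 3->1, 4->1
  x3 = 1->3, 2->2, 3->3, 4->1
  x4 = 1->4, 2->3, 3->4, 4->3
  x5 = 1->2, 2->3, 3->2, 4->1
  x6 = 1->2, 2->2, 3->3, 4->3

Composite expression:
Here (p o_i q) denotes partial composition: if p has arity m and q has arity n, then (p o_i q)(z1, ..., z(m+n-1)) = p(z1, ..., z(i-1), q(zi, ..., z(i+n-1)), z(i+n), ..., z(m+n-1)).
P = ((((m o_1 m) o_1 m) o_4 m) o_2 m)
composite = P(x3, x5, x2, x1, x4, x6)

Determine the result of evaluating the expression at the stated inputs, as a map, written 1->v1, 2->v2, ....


1->2, 2->2, 3->2, 4->2

(x5 ⊕ x2) = 1->3, 2->1, 3->2, 4->2
(x3 ⊕ (x5 ⊕ x2)) = 1->3, 2->3, 3->2, 4->2
((x3 ⊕ (x5 ⊕ x2)) ⊕ x1) = 1->3, 2->2, 3->2, 4->2
(x4 ⊕ x6) = 1->3, 2->3, 3->4, 4->4
(((x3 ⊕ (x5 ⊕ x2)) ⊕ x1) ⊕ (x4 ⊕ x6)) = 1->2, 2->2, 3->2, 4->2


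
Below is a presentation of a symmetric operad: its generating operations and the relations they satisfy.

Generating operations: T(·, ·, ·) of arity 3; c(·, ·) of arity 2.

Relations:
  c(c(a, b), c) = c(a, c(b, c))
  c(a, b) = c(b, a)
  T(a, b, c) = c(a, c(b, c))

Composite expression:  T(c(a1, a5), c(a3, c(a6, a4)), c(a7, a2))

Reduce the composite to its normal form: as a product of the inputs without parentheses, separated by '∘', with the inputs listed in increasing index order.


a1 ∘ a2 ∘ a3 ∘ a4 ∘ a5 ∘ a6 ∘ a7

Reordering under T is free, so list the a-inputs canonically.
c(a1, a5) flattens to a1 ∘ a5
c(a6, a4) flattens to a6 ∘ a4
c(a3, c(a6, a4)) flattens to a3 ∘ a6 ∘ a4
c(a7, a2) flattens to a7 ∘ a2
T(c(a1, a5), c(a3, c(a6, a4)), c(a7, a2)) flattens to a1 ∘ a5 ∘ a3 ∘ a6 ∘ a4 ∘ a7 ∘ a2
rearranged into index order: a1 ∘ a2 ∘ a3 ∘ a4 ∘ a5 ∘ a6 ∘ a7


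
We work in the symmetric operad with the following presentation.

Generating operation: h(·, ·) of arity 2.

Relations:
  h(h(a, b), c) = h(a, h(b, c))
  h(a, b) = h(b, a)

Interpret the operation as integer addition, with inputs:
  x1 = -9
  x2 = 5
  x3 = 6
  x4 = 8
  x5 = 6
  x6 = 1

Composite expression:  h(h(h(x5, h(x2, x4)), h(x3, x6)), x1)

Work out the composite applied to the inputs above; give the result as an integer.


h(x2, x4) = 13
h(x5, h(x2, x4)) = 19
h(x3, x6) = 7
h(h(x5, h(x2, x4)), h(x3, x6)) = 26
h(h(h(x5, h(x2, x4)), h(x3, x6)), x1) = 17

17


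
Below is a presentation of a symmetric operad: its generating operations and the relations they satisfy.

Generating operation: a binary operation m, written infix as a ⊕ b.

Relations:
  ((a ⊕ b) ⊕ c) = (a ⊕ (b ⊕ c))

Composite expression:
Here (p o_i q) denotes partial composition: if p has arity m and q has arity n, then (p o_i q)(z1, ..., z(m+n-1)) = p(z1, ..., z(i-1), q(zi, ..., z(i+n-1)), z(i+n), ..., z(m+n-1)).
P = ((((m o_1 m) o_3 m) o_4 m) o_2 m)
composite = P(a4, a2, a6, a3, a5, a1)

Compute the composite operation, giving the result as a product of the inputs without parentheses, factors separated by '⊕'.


a4 ⊕ a2 ⊕ a6 ⊕ a3 ⊕ a5 ⊕ a1

The m-tree's shape is irrelevant; the a-reading-order decides.
(a2 ⊕ a6) linearizes to a2 ⊕ a6
(a4 ⊕ (a2 ⊕ a6)) linearizes to a4 ⊕ a2 ⊕ a6
(a5 ⊕ a1) linearizes to a5 ⊕ a1
(a3 ⊕ (a5 ⊕ a1)) linearizes to a3 ⊕ a5 ⊕ a1
((a4 ⊕ (a2 ⊕ a6)) ⊕ (a3 ⊕ (a5 ⊕ a1))) linearizes to a4 ⊕ a2 ⊕ a6 ⊕ a3 ⊕ a5 ⊕ a1


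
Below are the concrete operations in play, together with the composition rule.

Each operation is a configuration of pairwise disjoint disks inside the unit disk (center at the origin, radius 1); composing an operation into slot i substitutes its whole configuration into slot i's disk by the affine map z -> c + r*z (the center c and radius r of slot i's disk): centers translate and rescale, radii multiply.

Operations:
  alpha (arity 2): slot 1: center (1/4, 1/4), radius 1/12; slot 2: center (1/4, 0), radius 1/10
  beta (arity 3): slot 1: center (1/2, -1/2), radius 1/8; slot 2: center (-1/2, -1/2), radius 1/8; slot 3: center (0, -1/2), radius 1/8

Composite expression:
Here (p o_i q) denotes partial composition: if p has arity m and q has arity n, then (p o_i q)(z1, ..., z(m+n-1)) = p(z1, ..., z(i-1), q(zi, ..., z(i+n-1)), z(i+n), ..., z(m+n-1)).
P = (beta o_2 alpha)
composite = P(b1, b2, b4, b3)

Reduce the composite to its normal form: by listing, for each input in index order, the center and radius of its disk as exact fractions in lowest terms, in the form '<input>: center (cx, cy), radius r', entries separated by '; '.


b1: center (1/2, -1/2), radius 1/8; b2: center (-15/32, -15/32), radius 1/96; b3: center (0, -1/2), radius 1/8; b4: center (-15/32, -1/2), radius 1/80


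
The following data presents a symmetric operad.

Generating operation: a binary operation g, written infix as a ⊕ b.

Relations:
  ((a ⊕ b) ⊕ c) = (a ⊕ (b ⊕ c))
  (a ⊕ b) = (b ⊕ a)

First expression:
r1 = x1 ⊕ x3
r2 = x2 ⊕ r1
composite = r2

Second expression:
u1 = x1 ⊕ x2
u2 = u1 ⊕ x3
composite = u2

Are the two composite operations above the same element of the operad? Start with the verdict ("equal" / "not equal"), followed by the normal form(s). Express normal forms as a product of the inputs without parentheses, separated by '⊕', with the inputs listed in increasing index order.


In normal form, the first expression is x1 ⊕ x2 ⊕ x3
In normal form, the second expression is x1 ⊕ x2 ⊕ x3
The normal forms match — equal.

equal; the common form is x1 ⊕ x2 ⊕ x3


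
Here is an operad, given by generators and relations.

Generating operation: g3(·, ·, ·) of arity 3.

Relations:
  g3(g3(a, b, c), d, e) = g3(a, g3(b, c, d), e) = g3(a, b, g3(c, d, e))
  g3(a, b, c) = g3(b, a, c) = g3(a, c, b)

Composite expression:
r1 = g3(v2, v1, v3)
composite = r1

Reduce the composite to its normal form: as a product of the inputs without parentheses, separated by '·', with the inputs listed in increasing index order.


With g3 associative and commutative, the v-input set is all that matters.
g3(v2, v1, v3) reduces to v2 · v1 · v3
rearranged into index order: v1 · v2 · v3

v1 · v2 · v3


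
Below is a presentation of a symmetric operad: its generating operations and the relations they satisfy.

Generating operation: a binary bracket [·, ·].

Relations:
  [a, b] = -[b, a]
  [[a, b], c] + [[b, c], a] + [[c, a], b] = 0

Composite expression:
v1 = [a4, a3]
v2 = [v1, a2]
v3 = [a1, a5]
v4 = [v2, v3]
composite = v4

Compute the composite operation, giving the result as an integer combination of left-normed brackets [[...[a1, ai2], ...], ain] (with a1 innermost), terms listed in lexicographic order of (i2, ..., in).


-[[[[a1, a5], a2], a3], a4] + [[[[a1, a5], a2], a4], a3] + [[[[a1, a5], a3], a4], a2] - [[[[a1, a5], a4], a3], a2]

Skip Jacobi rewriting: expand, keep a1-initial words, read off terms.
Composite bracket: [[[a4, a3], a2], [a1, a5]]
Expanding via [a, b] = ab - ba: 16 signed words (2^4 = 16).
The a1-initial words carry the normal form:
  a1a5a2a3a4 (sign -1) contributes -[[[[a1, a5], a2], a3], a4]
  a1a5a2a4a3 (sign +1) contributes +[[[[a1, a5], a2], a4], a3]
  a1a5a3a4a2 (sign +1) contributes +[[[[a1, a5], a3], a4], a2]
  a1a5a4a3a2 (sign -1) contributes -[[[[a1, a5], a4], a3], a2]


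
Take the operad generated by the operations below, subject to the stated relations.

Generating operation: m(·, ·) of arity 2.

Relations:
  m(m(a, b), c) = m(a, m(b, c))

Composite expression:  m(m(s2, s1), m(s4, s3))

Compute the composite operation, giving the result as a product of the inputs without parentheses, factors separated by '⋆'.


s2 ⋆ s1 ⋆ s4 ⋆ s3


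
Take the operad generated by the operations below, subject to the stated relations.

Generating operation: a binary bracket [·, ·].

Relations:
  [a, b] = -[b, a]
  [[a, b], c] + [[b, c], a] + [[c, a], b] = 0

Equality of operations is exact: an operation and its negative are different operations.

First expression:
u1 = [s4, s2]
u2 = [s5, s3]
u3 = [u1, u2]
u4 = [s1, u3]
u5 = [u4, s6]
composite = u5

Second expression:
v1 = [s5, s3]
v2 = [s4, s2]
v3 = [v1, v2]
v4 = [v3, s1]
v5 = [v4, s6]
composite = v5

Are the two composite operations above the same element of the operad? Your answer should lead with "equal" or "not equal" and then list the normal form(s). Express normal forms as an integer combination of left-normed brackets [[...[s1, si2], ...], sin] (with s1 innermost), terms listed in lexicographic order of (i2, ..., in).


Normal form of the first expression: [[[[[s1, s2], s4], s3], s5], s6] - [[[[[s1, s2], s4], s5], s3], s6] - [[[[[s1, s3], s5], s2], s4], s6] + [[[[[s1, s3], s5], s4], s2], s6] - [[[[[s1, s4], s2], s3], s5], s6] + [[[[[s1, s4], s2], s5], s3], s6] + [[[[[s1, s5], s3], s2], s4], s6] - [[[[[s1, s5], s3], s4], s2], s6]
Normal form of the second expression: [[[[[s1, s2], s4], s3], s5], s6] - [[[[[s1, s2], s4], s5], s3], s6] - [[[[[s1, s3], s5], s2], s4], s6] + [[[[[s1, s3], s5], s4], s2], s6] - [[[[[s1, s4], s2], s3], s5], s6] + [[[[[s1, s4], s2], s5], s3], s6] + [[[[[s1, s5], s3], s2], s4], s6] - [[[[[s1, s5], s3], s4], s2], s6]
The normal forms match — equal.

equal; the common form is [[[[[s1, s2], s4], s3], s5], s6] - [[[[[s1, s2], s4], s5], s3], s6] - [[[[[s1, s3], s5], s2], s4], s6] + [[[[[s1, s3], s5], s4], s2], s6] - [[[[[s1, s4], s2], s3], s5], s6] + [[[[[s1, s4], s2], s5], s3], s6] + [[[[[s1, s5], s3], s2], s4], s6] - [[[[[s1, s5], s3], s4], s2], s6]


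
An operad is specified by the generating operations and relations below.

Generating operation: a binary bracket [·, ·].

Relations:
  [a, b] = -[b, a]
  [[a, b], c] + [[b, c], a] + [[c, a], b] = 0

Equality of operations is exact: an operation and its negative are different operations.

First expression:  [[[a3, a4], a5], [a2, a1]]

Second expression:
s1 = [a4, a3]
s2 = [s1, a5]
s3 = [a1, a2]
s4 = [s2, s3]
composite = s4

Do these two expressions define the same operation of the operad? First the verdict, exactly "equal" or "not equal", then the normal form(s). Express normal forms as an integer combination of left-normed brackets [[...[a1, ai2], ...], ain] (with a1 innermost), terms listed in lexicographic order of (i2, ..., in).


equal — both sides give [[[[a1, a2], a3], a4], a5] - [[[[a1, a2], a4], a3], a5] - [[[[a1, a2], a5], a3], a4] + [[[[a1, a2], a5], a4], a3]

Reducing the first expression gives [[[[a1, a2], a3], a4], a5] - [[[[a1, a2], a4], a3], a5] - [[[[a1, a2], a5], a3], a4] + [[[[a1, a2], a5], a4], a3]
Reducing the second expression gives [[[[a1, a2], a3], a4], a5] - [[[[a1, a2], a4], a3], a5] - [[[[a1, a2], a5], a3], a4] + [[[[a1, a2], a5], a4], a3]
One common form — equal.


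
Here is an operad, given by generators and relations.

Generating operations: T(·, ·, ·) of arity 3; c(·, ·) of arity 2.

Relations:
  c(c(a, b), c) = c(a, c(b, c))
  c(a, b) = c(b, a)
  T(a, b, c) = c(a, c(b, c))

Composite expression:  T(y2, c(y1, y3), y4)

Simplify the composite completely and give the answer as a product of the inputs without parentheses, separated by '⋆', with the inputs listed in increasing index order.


Any arrangement under T is one operation, so sort the y-inputs.
c(y1, y3) flattens to y1 ⋆ y3
T(y2, c(y1, y3), y4) flattens to y2 ⋆ y1 ⋆ y3 ⋆ y4
commutativity sorts the factors: y1 ⋆ y2 ⋆ y3 ⋆ y4

y1 ⋆ y2 ⋆ y3 ⋆ y4


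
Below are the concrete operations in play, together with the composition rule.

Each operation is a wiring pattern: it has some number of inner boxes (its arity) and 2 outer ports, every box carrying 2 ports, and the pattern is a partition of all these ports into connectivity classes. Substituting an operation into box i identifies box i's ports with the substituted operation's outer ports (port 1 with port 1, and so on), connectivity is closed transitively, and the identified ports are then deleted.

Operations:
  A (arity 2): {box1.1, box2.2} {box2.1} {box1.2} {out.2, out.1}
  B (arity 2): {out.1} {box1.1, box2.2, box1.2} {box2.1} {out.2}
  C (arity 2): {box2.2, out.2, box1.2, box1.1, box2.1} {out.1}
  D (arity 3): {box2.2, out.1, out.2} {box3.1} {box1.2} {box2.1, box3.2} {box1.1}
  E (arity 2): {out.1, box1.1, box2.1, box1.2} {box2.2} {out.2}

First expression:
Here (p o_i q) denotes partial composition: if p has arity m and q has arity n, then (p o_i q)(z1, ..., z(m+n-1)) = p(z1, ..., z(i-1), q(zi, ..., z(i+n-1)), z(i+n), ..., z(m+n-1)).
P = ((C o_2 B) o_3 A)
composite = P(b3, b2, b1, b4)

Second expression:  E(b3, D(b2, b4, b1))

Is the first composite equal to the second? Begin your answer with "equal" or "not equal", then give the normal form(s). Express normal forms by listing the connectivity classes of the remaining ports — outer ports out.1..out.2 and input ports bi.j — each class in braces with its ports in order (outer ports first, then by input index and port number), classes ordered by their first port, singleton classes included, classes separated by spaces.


In normal form, the first expression is {out.1} {out.2, b3.1, b3.2} {b1.1, b4.2} {b1.2} {b2.1, b2.2} {b4.1}
In normal form, the second expression is {out.1, b3.1, b3.2, b4.2} {out.2} {b1.1} {b1.2, b4.1} {b2.1} {b2.2}
Different reductions; not equal.

not equal; the first gives {out.1} {out.2, b3.1, b3.2} {b1.1, b4.2} {b1.2} {b2.1, b2.2} {b4.1} and the second {out.1, b3.1, b3.2, b4.2} {out.2} {b1.1} {b1.2, b4.1} {b2.1} {b2.2}


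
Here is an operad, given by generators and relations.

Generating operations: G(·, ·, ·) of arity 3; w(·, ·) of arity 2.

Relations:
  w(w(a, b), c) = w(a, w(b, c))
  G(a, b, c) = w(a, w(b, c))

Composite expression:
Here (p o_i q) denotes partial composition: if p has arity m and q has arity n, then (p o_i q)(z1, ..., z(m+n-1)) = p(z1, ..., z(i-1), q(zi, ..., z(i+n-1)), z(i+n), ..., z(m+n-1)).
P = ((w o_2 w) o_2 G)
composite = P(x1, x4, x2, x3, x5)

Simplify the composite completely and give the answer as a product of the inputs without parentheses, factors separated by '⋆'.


x1 ⋆ x4 ⋆ x2 ⋆ x3 ⋆ x5

Every regrouping of w is equal, so read the x-inputs in written order.
G(x4, x2, x3) linearizes to x4 ⋆ x2 ⋆ x3
w(G(x4, x2, x3), x5) linearizes to x4 ⋆ x2 ⋆ x3 ⋆ x5
w(x1, w(G(x4, x2, x3), x5)) linearizes to x1 ⋆ x4 ⋆ x2 ⋆ x3 ⋆ x5


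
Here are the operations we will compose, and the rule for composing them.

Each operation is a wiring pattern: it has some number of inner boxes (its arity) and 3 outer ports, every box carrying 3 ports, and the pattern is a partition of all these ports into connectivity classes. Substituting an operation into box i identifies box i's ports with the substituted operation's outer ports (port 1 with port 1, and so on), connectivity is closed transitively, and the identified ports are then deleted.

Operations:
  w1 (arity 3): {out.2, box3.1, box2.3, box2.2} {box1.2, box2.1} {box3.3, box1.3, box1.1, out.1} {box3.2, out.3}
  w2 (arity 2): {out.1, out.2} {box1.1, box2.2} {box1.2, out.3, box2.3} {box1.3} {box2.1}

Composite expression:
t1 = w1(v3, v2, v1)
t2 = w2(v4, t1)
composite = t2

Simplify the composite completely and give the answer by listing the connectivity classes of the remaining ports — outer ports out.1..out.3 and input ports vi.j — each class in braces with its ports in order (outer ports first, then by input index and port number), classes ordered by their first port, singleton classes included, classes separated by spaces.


Connectivity passes through glued w2-boundaries; trace each wire chain.
the subtree at w1 composes to {out.1, v1.3, v3.1, v3.3} {out.2, v1.1, v2.2, v2.3} {out.3, v1.2} {v2.1, v3.2} on (v3, v2, v1); out.j = own outer ports
the subtree at w2 composes to {out.1, out.2} {out.3, v1.2, v4.2} {v1.1, v2.2, v2.3, v4.1} {v1.3, v3.1, v3.3} {v2.1, v3.2} {v4.3} on (v4, v3, v2, v1); out.j = own outer ports

{out.1, out.2} {out.3, v1.2, v4.2} {v1.1, v2.2, v2.3, v4.1} {v1.3, v3.1, v3.3} {v2.1, v3.2} {v4.3}


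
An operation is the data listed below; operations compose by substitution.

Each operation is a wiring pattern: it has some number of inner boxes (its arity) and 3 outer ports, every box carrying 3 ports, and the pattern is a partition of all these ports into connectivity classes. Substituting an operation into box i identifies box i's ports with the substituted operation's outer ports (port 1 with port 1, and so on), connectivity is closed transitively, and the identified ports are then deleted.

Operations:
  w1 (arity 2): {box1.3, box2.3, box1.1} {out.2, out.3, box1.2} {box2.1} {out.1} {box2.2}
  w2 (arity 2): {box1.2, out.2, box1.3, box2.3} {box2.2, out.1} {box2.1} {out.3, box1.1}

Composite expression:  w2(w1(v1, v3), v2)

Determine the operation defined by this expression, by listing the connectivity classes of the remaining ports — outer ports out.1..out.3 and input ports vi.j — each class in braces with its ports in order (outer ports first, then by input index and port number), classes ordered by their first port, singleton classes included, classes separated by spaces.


{out.1, v2.2} {out.2, v1.2, v2.3} {out.3} {v1.1, v1.3, v3.3} {v2.1} {v3.1} {v3.2}

Connectivity passes through glued w2-boundaries; trace each wire chain.
stage w1: inputs (v1, v3), connectivity {out.1} {out.2, out.3, v1.2} {v1.1, v1.3, v3.3} {v3.1} {v3.2}, out.j its boundary
stage w2: inputs (v1, v3, v2), connectivity {out.1, v2.2} {out.2, v1.2, v2.3} {out.3} {v1.1, v1.3, v3.3} {v2.1} {v3.1} {v3.2}, out.j its boundary


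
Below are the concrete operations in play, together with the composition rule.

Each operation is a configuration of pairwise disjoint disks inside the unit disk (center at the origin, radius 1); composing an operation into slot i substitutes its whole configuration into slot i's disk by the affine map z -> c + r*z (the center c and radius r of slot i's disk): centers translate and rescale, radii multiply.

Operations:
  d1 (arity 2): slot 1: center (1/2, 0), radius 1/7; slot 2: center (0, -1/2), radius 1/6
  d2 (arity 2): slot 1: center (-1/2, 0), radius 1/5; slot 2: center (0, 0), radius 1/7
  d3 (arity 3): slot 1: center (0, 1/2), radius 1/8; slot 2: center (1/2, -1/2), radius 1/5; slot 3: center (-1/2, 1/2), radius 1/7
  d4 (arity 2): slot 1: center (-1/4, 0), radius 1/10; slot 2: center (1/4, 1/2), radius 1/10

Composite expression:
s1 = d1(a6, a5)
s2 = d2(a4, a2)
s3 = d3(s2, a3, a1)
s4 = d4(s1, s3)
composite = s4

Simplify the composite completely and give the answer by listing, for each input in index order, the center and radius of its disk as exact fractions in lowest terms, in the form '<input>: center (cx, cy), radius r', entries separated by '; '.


a1: center (1/5, 11/20), radius 1/70; a2: center (1/4, 11/20), radius 1/560; a3: center (3/10, 9/20), radius 1/50; a4: center (39/160, 11/20), radius 1/400; a5: center (-1/4, -1/20), radius 1/60; a6: center (-1/5, 0), radius 1/70

Follow each a-input down from d4: c' goes to c + r*c', radius to r*r'.
a6 passes through 2 substitutions, ending at center (-1/5, 0), radius 1/70
a5 passes through 2 substitutions, ending at center (-1/4, -1/20), radius 1/60
a4 passes through 3 substitutions, ending at center (39/160, 11/20), radius 1/400
a2 passes through 3 substitutions, ending at center (1/4, 11/20), radius 1/560
a3 passes through 2 substitutions, ending at center (3/10, 9/20), radius 1/50
a1 passes through 2 substitutions, ending at center (1/5, 11/20), radius 1/70


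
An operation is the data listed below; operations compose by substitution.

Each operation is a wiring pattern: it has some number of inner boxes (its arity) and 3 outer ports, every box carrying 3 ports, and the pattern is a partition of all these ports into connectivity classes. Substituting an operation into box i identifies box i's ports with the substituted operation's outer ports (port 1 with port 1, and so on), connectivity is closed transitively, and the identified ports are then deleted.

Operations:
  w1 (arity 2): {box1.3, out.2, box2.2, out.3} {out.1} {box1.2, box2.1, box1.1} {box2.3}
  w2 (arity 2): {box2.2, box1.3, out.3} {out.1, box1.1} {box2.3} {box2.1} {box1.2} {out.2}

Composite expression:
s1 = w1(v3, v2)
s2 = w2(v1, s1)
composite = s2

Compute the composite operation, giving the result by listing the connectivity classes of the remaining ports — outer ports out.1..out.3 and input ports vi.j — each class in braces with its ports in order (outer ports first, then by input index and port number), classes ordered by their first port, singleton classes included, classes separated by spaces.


{out.1, v1.1} {out.2} {out.3, v1.3, v2.2, v3.3} {v1.2} {v2.1, v3.1, v3.2} {v2.3}

Treat the ports identified at w2 as solder joints: merge, then drop.
stage w1: inputs (v3, v2), connectivity {out.1} {out.2, out.3, v2.2, v3.3} {v2.1, v3.1, v3.2} {v2.3}, out.j its boundary
stage w2: inputs (v1, v3, v2), connectivity {out.1, v1.1} {out.2} {out.3, v1.3, v2.2, v3.3} {v1.2} {v2.1, v3.1, v3.2} {v2.3}, out.j its boundary


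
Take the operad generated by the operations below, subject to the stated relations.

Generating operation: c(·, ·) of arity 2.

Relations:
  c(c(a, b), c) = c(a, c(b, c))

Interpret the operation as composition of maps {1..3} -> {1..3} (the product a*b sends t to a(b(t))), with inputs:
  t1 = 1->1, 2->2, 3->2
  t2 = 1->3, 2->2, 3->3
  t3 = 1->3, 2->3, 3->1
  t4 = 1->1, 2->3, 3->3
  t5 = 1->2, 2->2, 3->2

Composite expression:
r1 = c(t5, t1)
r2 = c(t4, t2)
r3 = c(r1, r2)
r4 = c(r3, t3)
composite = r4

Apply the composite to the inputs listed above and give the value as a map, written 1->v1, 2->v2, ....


c(t5, t1) = 1->2, 2->2, 3->2
c(t4, t2) = 1->3, 2->3, 3->3
c(c(t5, t1), c(t4, t2)) = 1->2, 2->2, 3->2
c(c(c(t5, t1), c(t4, t2)), t3) = 1->2, 2->2, 3->2

1->2, 2->2, 3->2
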